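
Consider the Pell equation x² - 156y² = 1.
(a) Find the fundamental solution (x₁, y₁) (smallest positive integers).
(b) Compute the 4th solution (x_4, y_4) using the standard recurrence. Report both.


Step 1: Find the fundamental solution (x₁, y₁) of x² - 156y² = 1.
  Expand √156 as a continued fraction. a₀ = ⌊√156⌋ = 12; iterate m_{k+1} = d_k·a_k − m_k, d_{k+1} = (156 − m_{k+1}²)/d_k, a_{k+1} = ⌊(a₀ + m_{k+1})/d_{k+1}⌋ (starting m₀ = 0, d₀ = 1), with convergents p_k = a_k·p_{k-1} + p_{k-2}, q_k = a_k·q_{k-1} + q_{k-2} (p₋₁ = 1, q₋₁ = 0):
  k = 0: a₀ = 12; p₀/q₀ = 12/1; p₀² − 156·q₀² = 144 − 156 = -12.
  k = 1: m = 12, d = 12, a = ⌊(12 + 12)/12⌋ = 2; p/q = (2·12 + 1)/(2·1 + 0) = 25/2; p² − 156·q² = 625 − 624 = 1.
  The first convergent with p² − 156·q² = 1 gives the fundamental solution (x₁, y₁) = (25, 2).
Step 2: Apply the recurrence (x_{n+1}, y_{n+1}) = (x₁x_n + 156y₁y_n, x₁y_n + y₁x_n) repeatedly.
  From (x_1, y_1) = (25, 2): x_2 = 25·25 + 156·2·2 = 1249; y_2 = 25·2 + 2·25 = 100.
  From (x_2, y_2) = (1249, 100): x_3 = 25·1249 + 156·2·100 = 62425; y_3 = 25·100 + 2·1249 = 4998.
  From (x_3, y_3) = (62425, 4998): x_4 = 25·62425 + 156·2·4998 = 3120001; y_4 = 25·4998 + 2·62425 = 249800.
Step 3: Verify x_4² - 156·y_4² = 9734406240001 - 9734406240000 = 1 (should be 1). ✓

(x_1, y_1) = (25, 2); (x_4, y_4) = (3120001, 249800).


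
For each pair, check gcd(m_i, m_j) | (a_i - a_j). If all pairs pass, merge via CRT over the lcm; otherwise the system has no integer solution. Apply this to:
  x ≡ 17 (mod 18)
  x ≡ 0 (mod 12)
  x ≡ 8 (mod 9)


Moduli 18, 12, 9 are not pairwise coprime, so CRT works modulo lcm(m_i) when all pairwise compatibility conditions hold.
Pairwise compatibility: gcd(m_i, m_j) must divide a_i - a_j for every pair.
Merge one congruence at a time:
  Start: x ≡ 17 (mod 18).
  Combine with x ≡ 0 (mod 12): gcd(18, 12) = 6, and 0 - 17 = -17 is NOT divisible by 6.
    ⇒ system is inconsistent (no integer solution).

No solution (the system is inconsistent).


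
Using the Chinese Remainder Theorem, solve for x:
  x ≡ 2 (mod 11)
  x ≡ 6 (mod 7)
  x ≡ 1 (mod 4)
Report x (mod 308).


Moduli 11, 7, 4 are pairwise coprime; by CRT there is a unique solution modulo M = 11 · 7 · 4 = 308.
Solve pairwise, accumulating the modulus:
  Start with x ≡ 2 (mod 11).
  Combine with x ≡ 6 (mod 7): since gcd(11, 7) = 1, we get a unique residue mod 77.
    Write x = 2 + 11·t and substitute into x ≡ 6 (mod 7): 11·t ≡ 6 − 2 = 4 (mod 7).
    Reduce coefficients mod 7: 4·t ≡ 4 (mod 7).
    The inverse of 4 mod 7 is 2 (since 4·2 = 8 = 1·7 + 1), so t ≡ 2·4 = 8 ≡ 1 (mod 7).
    Then x = 2 + 11·1 = 13, valid modulo lcm(11, 7) = 77: x ≡ 13 (mod 77).
  Combine with x ≡ 1 (mod 4): since gcd(77, 4) = 1, we get a unique residue mod 308.
    Write x = 13 + 77·t and substitute into x ≡ 1 (mod 4): 77·t ≡ 1 − 13 = -12 (mod 4).
    Reduce coefficients mod 4: 1·t ≡ 0 (mod 4).
    So t ≡ 0 (mod 4).
    Then x = 13 + 77·0 = 13, valid modulo lcm(77, 4) = 308: x ≡ 13 (mod 308).
Verify: 13 mod 11 = 2 ✓, 13 mod 7 = 6 ✓, 13 mod 4 = 1 ✓.

x ≡ 13 (mod 308).


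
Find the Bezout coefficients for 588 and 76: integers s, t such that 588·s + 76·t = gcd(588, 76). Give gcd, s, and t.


Euclidean algorithm on (588, 76) — divide until remainder is 0:
  588 = 7 · 76 + 56
  76 = 1 · 56 + 20
  56 = 2 · 20 + 16
  20 = 1 · 16 + 4
  16 = 4 · 4 + 0
gcd(588, 76) = 4.
Track Bezout coefficients alongside the remainders: start with r₀ = 588 = a·1 + b·0 (s = 1, t = 0) and r₁ = 76 = a·0 + b·1 (s = 0, t = 1); each new remainder r_{k+1} = r_{k-1} − q_k·r_k inherits s_{k+1} = s_{k-1} − q_k·s_k, t_{k+1} = t_{k-1} − q_k·t_k, so r_k = a·s_k + b·t_k at every step:
  q = 7: r = 56, s = 1 − 7·0 = 1, t = 0 − 7·1 = -7  (check: 588·1 + 76·(-7) = 56)
  q = 1: r = 20, s = 0 − 1·1 = -1, t = 1 − 1·(-7) = 8  (check: 588·(-1) + 76·8 = 20)
  q = 2: r = 16, s = 1 − 2·(-1) = 3, t = -7 − 2·8 = -23  (check: 588·3 + 76·(-23) = 16)
  q = 1: r = 4, s = -1 − 1·3 = -4, t = 8 − 1·(-23) = 31  (check: 588·(-4) + 76·31 = 4)
The row with r = 4 (the gcd) gives the Bezout coefficients s = -4, t = 31.
Result: 588 · (-4) + 76 · (31) = 4.

gcd(588, 76) = 4; s = -4, t = 31 (check: 588·(-4) + 76·31 = 4).


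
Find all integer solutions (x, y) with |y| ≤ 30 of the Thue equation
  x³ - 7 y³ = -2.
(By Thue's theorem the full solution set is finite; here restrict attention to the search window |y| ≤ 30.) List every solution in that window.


The equation is x³ - 7y³ = -2. For fixed y, x³ = 7·y³ − 2, so a solution requires the RHS to be a perfect cube.
Strategy: iterate y from -30 to 30, compute RHS = 7·y³ − 2, and check whether it is a (positive or negative) perfect cube.
Check small values of y:
  y = 0: RHS = -2 is not a perfect cube.
  y = 1: RHS = 5 is not a perfect cube.
  y = -1: RHS = -9 is not a perfect cube.
  y = 2: RHS = 54 is not a perfect cube.
  y = -2: RHS = -58 is not a perfect cube.
  y = 3: RHS = 187 is not a perfect cube.
  y = -3: RHS = -191 is not a perfect cube.
Continuing the search up to |y| = 30 finds no solutions either.
No (x, y) in the scanned range satisfies the equation.

No integer solutions with |y| ≤ 30.


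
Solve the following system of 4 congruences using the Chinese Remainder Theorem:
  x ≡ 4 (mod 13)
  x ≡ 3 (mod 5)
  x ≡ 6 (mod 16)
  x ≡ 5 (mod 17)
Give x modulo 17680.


Product of moduli M = 13 · 5 · 16 · 17 = 17680.
Merge one congruence at a time:
  Start: x ≡ 4 (mod 13).
  Combine with x ≡ 3 (mod 5); new modulus lcm = 65.
    Write x = 4 + 13·t and substitute into x ≡ 3 (mod 5): 13·t ≡ 3 − 4 = -1 (mod 5).
    Reduce coefficients mod 5: 3·t ≡ 4 (mod 5).
    The inverse of 3 mod 5 is 2 (since 3·2 = 6 = 1·5 + 1), so t ≡ 2·4 = 8 ≡ 3 (mod 5).
    Then x = 4 + 13·3 = 43, valid modulo lcm(13, 5) = 65: x ≡ 43 (mod 65).
  Combine with x ≡ 6 (mod 16); new modulus lcm = 1040.
    Write x = 43 + 65·t and substitute into x ≡ 6 (mod 16): 65·t ≡ 6 − 43 = -37 (mod 16).
    Reduce coefficients mod 16: 1·t ≡ 11 (mod 16).
    So t ≡ 11 (mod 16).
    Then x = 43 + 65·11 = 758, valid modulo lcm(65, 16) = 1040: x ≡ 758 (mod 1040).
  Combine with x ≡ 5 (mod 17); new modulus lcm = 17680.
    Write x = 758 + 1040·t and substitute into x ≡ 5 (mod 17): 1040·t ≡ 5 − 758 = -753 (mod 17).
    Reduce coefficients mod 17: 3·t ≡ 12 (mod 17).
    The inverse of 3 mod 17 is 6 (since 3·6 = 18 = 1·17 + 1), so t ≡ 6·12 = 72 ≡ 4 (mod 17).
    Then x = 758 + 1040·4 = 4918, valid modulo lcm(1040, 17) = 17680: x ≡ 4918 (mod 17680).
Verify against each original: 4918 mod 13 = 4, 4918 mod 5 = 3, 4918 mod 16 = 6, 4918 mod 17 = 5.

x ≡ 4918 (mod 17680).


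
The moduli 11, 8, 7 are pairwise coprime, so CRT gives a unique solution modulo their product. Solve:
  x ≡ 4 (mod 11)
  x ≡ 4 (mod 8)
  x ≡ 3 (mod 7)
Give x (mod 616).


Moduli 11, 8, 7 are pairwise coprime; by CRT there is a unique solution modulo M = 11 · 8 · 7 = 616.
Solve pairwise, accumulating the modulus:
  Start with x ≡ 4 (mod 11).
  Combine with x ≡ 4 (mod 8): since gcd(11, 8) = 1, we get a unique residue mod 88.
    Write x = 4 + 11·t and substitute into x ≡ 4 (mod 8): 11·t ≡ 4 − 4 = 0 (mod 8).
    Reduce coefficients mod 8: 3·t ≡ 0 (mod 8).
    The inverse of 3 mod 8 is 3 (since 3·3 = 9 = 1·8 + 1), so t ≡ 3·0 = 0 ≡ 0 (mod 8).
    Then x = 4 + 11·0 = 4, valid modulo lcm(11, 8) = 88: x ≡ 4 (mod 88).
  Combine with x ≡ 3 (mod 7): since gcd(88, 7) = 1, we get a unique residue mod 616.
    Write x = 4 + 88·t and substitute into x ≡ 3 (mod 7): 88·t ≡ 3 − 4 = -1 (mod 7).
    Reduce coefficients mod 7: 4·t ≡ 6 (mod 7).
    The inverse of 4 mod 7 is 2 (since 4·2 = 8 = 1·7 + 1), so t ≡ 2·6 = 12 ≡ 5 (mod 7).
    Then x = 4 + 88·5 = 444, valid modulo lcm(88, 7) = 616: x ≡ 444 (mod 616).
Verify: 444 mod 11 = 4 ✓, 444 mod 8 = 4 ✓, 444 mod 7 = 3 ✓.

x ≡ 444 (mod 616).


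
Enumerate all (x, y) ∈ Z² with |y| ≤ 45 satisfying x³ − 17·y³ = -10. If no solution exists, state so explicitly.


The equation is x³ - 17y³ = -10. For fixed y, x³ = 17·y³ − 10, so a solution requires the RHS to be a perfect cube.
Strategy: iterate y from -45 to 45, compute RHS = 17·y³ − 10, and check whether it is a (positive or negative) perfect cube.
Check small values of y:
  y = 0: RHS = -10 is not a perfect cube.
  y = 1: RHS = 7 is not a perfect cube.
  y = -1: RHS = -27 = (-3)³ ⇒ x = -3 works.
  y = 2: RHS = 126 is not a perfect cube.
  y = -2: RHS = -146 is not a perfect cube.
  y = 3: RHS = 449 is not a perfect cube.
  y = -3: RHS = -469 is not a perfect cube.
Continuing the search up to |y| = 45 finds no further solutions beyond those listed.
Collected solutions: (-3, -1).

Solutions (with |y| ≤ 45): (-3, -1).


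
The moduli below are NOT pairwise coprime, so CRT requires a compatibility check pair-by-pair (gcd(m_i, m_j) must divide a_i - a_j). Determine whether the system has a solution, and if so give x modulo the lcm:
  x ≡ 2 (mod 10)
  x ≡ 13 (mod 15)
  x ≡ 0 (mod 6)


Moduli 10, 15, 6 are not pairwise coprime, so CRT works modulo lcm(m_i) when all pairwise compatibility conditions hold.
Pairwise compatibility: gcd(m_i, m_j) must divide a_i - a_j for every pair.
Merge one congruence at a time:
  Start: x ≡ 2 (mod 10).
  Combine with x ≡ 13 (mod 15): gcd(10, 15) = 5, and 13 - 2 = 11 is NOT divisible by 5.
    ⇒ system is inconsistent (no integer solution).

No solution (the system is inconsistent).


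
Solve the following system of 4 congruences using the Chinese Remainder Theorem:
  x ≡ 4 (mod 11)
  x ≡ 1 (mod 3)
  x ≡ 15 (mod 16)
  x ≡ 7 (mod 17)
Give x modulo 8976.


Product of moduli M = 11 · 3 · 16 · 17 = 8976.
Merge one congruence at a time:
  Start: x ≡ 4 (mod 11).
  Combine with x ≡ 1 (mod 3); new modulus lcm = 33.
    Write x = 4 + 11·t and substitute into x ≡ 1 (mod 3): 11·t ≡ 1 − 4 = -3 (mod 3).
    Reduce coefficients mod 3: 2·t ≡ 0 (mod 3).
    The inverse of 2 mod 3 is 2 (since 2·2 = 4 = 1·3 + 1), so t ≡ 2·0 = 0 ≡ 0 (mod 3).
    Then x = 4 + 11·0 = 4, valid modulo lcm(11, 3) = 33: x ≡ 4 (mod 33).
  Combine with x ≡ 15 (mod 16); new modulus lcm = 528.
    Write x = 4 + 33·t and substitute into x ≡ 15 (mod 16): 33·t ≡ 15 − 4 = 11 (mod 16).
    Reduce coefficients mod 16: 1·t ≡ 11 (mod 16).
    So t ≡ 11 (mod 16).
    Then x = 4 + 33·11 = 367, valid modulo lcm(33, 16) = 528: x ≡ 367 (mod 528).
  Combine with x ≡ 7 (mod 17); new modulus lcm = 8976.
    Write x = 367 + 528·t and substitute into x ≡ 7 (mod 17): 528·t ≡ 7 − 367 = -360 (mod 17).
    Reduce coefficients mod 17: 1·t ≡ 14 (mod 17).
    So t ≡ 14 (mod 17).
    Then x = 367 + 528·14 = 7759, valid modulo lcm(528, 17) = 8976: x ≡ 7759 (mod 8976).
Verify against each original: 7759 mod 11 = 4, 7759 mod 3 = 1, 7759 mod 16 = 15, 7759 mod 17 = 7.

x ≡ 7759 (mod 8976).


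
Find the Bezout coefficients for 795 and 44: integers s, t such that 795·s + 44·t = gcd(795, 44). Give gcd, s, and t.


Euclidean algorithm on (795, 44) — divide until remainder is 0:
  795 = 18 · 44 + 3
  44 = 14 · 3 + 2
  3 = 1 · 2 + 1
  2 = 2 · 1 + 0
gcd(795, 44) = 1.
Track Bezout coefficients alongside the remainders: start with r₀ = 795 = a·1 + b·0 (s = 1, t = 0) and r₁ = 44 = a·0 + b·1 (s = 0, t = 1); each new remainder r_{k+1} = r_{k-1} − q_k·r_k inherits s_{k+1} = s_{k-1} − q_k·s_k, t_{k+1} = t_{k-1} − q_k·t_k, so r_k = a·s_k + b·t_k at every step:
  q = 18: r = 3, s = 1 − 18·0 = 1, t = 0 − 18·1 = -18  (check: 795·1 + 44·(-18) = 3)
  q = 14: r = 2, s = 0 − 14·1 = -14, t = 1 − 14·(-18) = 253  (check: 795·(-14) + 44·253 = 2)
  q = 1: r = 1, s = 1 − 1·(-14) = 15, t = -18 − 1·253 = -271  (check: 795·15 + 44·(-271) = 1)
The row with r = 1 (the gcd) gives the Bezout coefficients s = 15, t = -271.
Result: 795 · (15) + 44 · (-271) = 1.

gcd(795, 44) = 1; s = 15, t = -271 (check: 795·15 + 44·(-271) = 1).


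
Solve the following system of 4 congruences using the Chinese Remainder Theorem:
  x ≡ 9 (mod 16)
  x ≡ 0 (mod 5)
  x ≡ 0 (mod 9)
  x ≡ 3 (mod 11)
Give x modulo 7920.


Product of moduli M = 16 · 5 · 9 · 11 = 7920.
Merge one congruence at a time:
  Start: x ≡ 9 (mod 16).
  Combine with x ≡ 0 (mod 5); new modulus lcm = 80.
    Write x = 9 + 16·t and substitute into x ≡ 0 (mod 5): 16·t ≡ 0 − 9 = -9 (mod 5).
    Reduce coefficients mod 5: 1·t ≡ 1 (mod 5).
    So t ≡ 1 (mod 5).
    Then x = 9 + 16·1 = 25, valid modulo lcm(16, 5) = 80: x ≡ 25 (mod 80).
  Combine with x ≡ 0 (mod 9); new modulus lcm = 720.
    Write x = 25 + 80·t and substitute into x ≡ 0 (mod 9): 80·t ≡ 0 − 25 = -25 (mod 9).
    Reduce coefficients mod 9: 8·t ≡ 2 (mod 9).
    The inverse of 8 mod 9 is 8 (since 8·8 = 64 = 7·9 + 1), so t ≡ 8·2 = 16 ≡ 7 (mod 9).
    Then x = 25 + 80·7 = 585, valid modulo lcm(80, 9) = 720: x ≡ 585 (mod 720).
  Combine with x ≡ 3 (mod 11); new modulus lcm = 7920.
    Write x = 585 + 720·t and substitute into x ≡ 3 (mod 11): 720·t ≡ 3 − 585 = -582 (mod 11).
    Reduce coefficients mod 11: 5·t ≡ 1 (mod 11).
    The inverse of 5 mod 11 is 9 (since 5·9 = 45 = 4·11 + 1), so t ≡ 9·1 = 9 ≡ 9 (mod 11).
    Then x = 585 + 720·9 = 7065, valid modulo lcm(720, 11) = 7920: x ≡ 7065 (mod 7920).
Verify against each original: 7065 mod 16 = 9, 7065 mod 5 = 0, 7065 mod 9 = 0, 7065 mod 11 = 3.

x ≡ 7065 (mod 7920).


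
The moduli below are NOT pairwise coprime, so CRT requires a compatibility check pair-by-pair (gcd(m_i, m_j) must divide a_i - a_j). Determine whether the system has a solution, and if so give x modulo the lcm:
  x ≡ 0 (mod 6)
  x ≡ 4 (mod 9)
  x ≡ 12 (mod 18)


Moduli 6, 9, 18 are not pairwise coprime, so CRT works modulo lcm(m_i) when all pairwise compatibility conditions hold.
Pairwise compatibility: gcd(m_i, m_j) must divide a_i - a_j for every pair.
Merge one congruence at a time:
  Start: x ≡ 0 (mod 6).
  Combine with x ≡ 4 (mod 9): gcd(6, 9) = 3, and 4 - 0 = 4 is NOT divisible by 3.
    ⇒ system is inconsistent (no integer solution).

No solution (the system is inconsistent).


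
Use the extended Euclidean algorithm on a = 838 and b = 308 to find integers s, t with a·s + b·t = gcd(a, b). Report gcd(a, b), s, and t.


Euclidean algorithm on (838, 308) — divide until remainder is 0:
  838 = 2 · 308 + 222
  308 = 1 · 222 + 86
  222 = 2 · 86 + 50
  86 = 1 · 50 + 36
  50 = 1 · 36 + 14
  36 = 2 · 14 + 8
  14 = 1 · 8 + 6
  8 = 1 · 6 + 2
  6 = 3 · 2 + 0
gcd(838, 308) = 2.
Track Bezout coefficients alongside the remainders: start with r₀ = 838 = a·1 + b·0 (s = 1, t = 0) and r₁ = 308 = a·0 + b·1 (s = 0, t = 1); each new remainder r_{k+1} = r_{k-1} − q_k·r_k inherits s_{k+1} = s_{k-1} − q_k·s_k, t_{k+1} = t_{k-1} − q_k·t_k, so r_k = a·s_k + b·t_k at every step:
  q = 2: r = 222, s = 1 − 2·0 = 1, t = 0 − 2·1 = -2  (check: 838·1 + 308·(-2) = 222)
  q = 1: r = 86, s = 0 − 1·1 = -1, t = 1 − 1·(-2) = 3  (check: 838·(-1) + 308·3 = 86)
  q = 2: r = 50, s = 1 − 2·(-1) = 3, t = -2 − 2·3 = -8  (check: 838·3 + 308·(-8) = 50)
  q = 1: r = 36, s = -1 − 1·3 = -4, t = 3 − 1·(-8) = 11  (check: 838·(-4) + 308·11 = 36)
  q = 1: r = 14, s = 3 − 1·(-4) = 7, t = -8 − 1·11 = -19  (check: 838·7 + 308·(-19) = 14)
  q = 2: r = 8, s = -4 − 2·7 = -18, t = 11 − 2·(-19) = 49  (check: 838·(-18) + 308·49 = 8)
  q = 1: r = 6, s = 7 − 1·(-18) = 25, t = -19 − 1·49 = -68  (check: 838·25 + 308·(-68) = 6)
  q = 1: r = 2, s = -18 − 1·25 = -43, t = 49 − 1·(-68) = 117  (check: 838·(-43) + 308·117 = 2)
The row with r = 2 (the gcd) gives the Bezout coefficients s = -43, t = 117.
Result: 838 · (-43) + 308 · (117) = 2.

gcd(838, 308) = 2; s = -43, t = 117 (check: 838·(-43) + 308·117 = 2).


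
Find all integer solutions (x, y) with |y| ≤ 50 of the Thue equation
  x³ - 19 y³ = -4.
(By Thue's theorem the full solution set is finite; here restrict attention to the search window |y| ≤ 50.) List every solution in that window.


The equation is x³ - 19y³ = -4. For fixed y, x³ = 19·y³ − 4, so a solution requires the RHS to be a perfect cube.
Strategy: iterate y from -50 to 50, compute RHS = 19·y³ − 4, and check whether it is a (positive or negative) perfect cube.
Check small values of y:
  y = 0: RHS = -4 is not a perfect cube.
  y = 1: RHS = 15 is not a perfect cube.
  y = -1: RHS = -23 is not a perfect cube.
  y = 2: RHS = 148 is not a perfect cube.
  y = -2: RHS = -156 is not a perfect cube.
  y = 3: RHS = 509 is not a perfect cube.
  y = -3: RHS = -517 is not a perfect cube.
Continuing the search up to |y| = 50 finds no solutions either.
No (x, y) in the scanned range satisfies the equation.

No integer solutions with |y| ≤ 50.


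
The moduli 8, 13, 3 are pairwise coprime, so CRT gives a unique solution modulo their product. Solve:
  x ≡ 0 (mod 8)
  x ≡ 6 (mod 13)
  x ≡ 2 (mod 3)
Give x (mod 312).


Moduli 8, 13, 3 are pairwise coprime; by CRT there is a unique solution modulo M = 8 · 13 · 3 = 312.
Solve pairwise, accumulating the modulus:
  Start with x ≡ 0 (mod 8).
  Combine with x ≡ 6 (mod 13): since gcd(8, 13) = 1, we get a unique residue mod 104.
    Write x = 0 + 8·t and substitute into x ≡ 6 (mod 13): 8·t ≡ 6 − 0 = 6 (mod 13).
    The inverse of 8 mod 13 is 5 (since 8·5 = 40 = 3·13 + 1), so t ≡ 5·6 = 30 ≡ 4 (mod 13).
    Then x = 0 + 8·4 = 32, valid modulo lcm(8, 13) = 104: x ≡ 32 (mod 104).
  Combine with x ≡ 2 (mod 3): since gcd(104, 3) = 1, we get a unique residue mod 312.
    Write x = 32 + 104·t and substitute into x ≡ 2 (mod 3): 104·t ≡ 2 − 32 = -30 (mod 3).
    Reduce coefficients mod 3: 2·t ≡ 0 (mod 3).
    The inverse of 2 mod 3 is 2 (since 2·2 = 4 = 1·3 + 1), so t ≡ 2·0 = 0 ≡ 0 (mod 3).
    Then x = 32 + 104·0 = 32, valid modulo lcm(104, 3) = 312: x ≡ 32 (mod 312).
Verify: 32 mod 8 = 0 ✓, 32 mod 13 = 6 ✓, 32 mod 3 = 2 ✓.

x ≡ 32 (mod 312).


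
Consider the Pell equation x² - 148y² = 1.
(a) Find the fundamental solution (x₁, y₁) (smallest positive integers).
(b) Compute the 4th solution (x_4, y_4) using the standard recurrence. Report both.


Step 1: Find the fundamental solution (x₁, y₁) of x² - 148y² = 1.
  Expand √148 as a continued fraction. a₀ = ⌊√148⌋ = 12; iterate m_{k+1} = d_k·a_k − m_k, d_{k+1} = (148 − m_{k+1}²)/d_k, a_{k+1} = ⌊(a₀ + m_{k+1})/d_{k+1}⌋ (starting m₀ = 0, d₀ = 1), with convergents p_k = a_k·p_{k-1} + p_{k-2}, q_k = a_k·q_{k-1} + q_{k-2} (p₋₁ = 1, q₋₁ = 0):
  k = 0: a₀ = 12; p₀/q₀ = 12/1; p₀² − 148·q₀² = 144 − 148 = -4.
  k = 1: m = 12, d = 4, a = ⌊(12 + 12)/4⌋ = 6; p/q = (6·12 + 1)/(6·1 + 0) = 73/6; p² − 148·q² = 5329 − 5328 = 1.
  The first convergent with p² − 148·q² = 1 gives the fundamental solution (x₁, y₁) = (73, 6).
Step 2: Apply the recurrence (x_{n+1}, y_{n+1}) = (x₁x_n + 148y₁y_n, x₁y_n + y₁x_n) repeatedly.
  From (x_1, y_1) = (73, 6): x_2 = 73·73 + 148·6·6 = 10657; y_2 = 73·6 + 6·73 = 876.
  From (x_2, y_2) = (10657, 876): x_3 = 73·10657 + 148·6·876 = 1555849; y_3 = 73·876 + 6·10657 = 127890.
  From (x_3, y_3) = (1555849, 127890): x_4 = 73·1555849 + 148·6·127890 = 227143297; y_4 = 73·127890 + 6·1555849 = 18671064.
Step 3: Verify x_4² - 148·y_4² = 51594077372030209 - 51594077372030208 = 1 (should be 1). ✓

(x_1, y_1) = (73, 6); (x_4, y_4) = (227143297, 18671064).


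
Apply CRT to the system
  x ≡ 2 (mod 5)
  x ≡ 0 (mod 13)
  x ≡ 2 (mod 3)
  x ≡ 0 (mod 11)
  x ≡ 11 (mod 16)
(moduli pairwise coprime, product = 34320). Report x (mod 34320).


Product of moduli M = 5 · 13 · 3 · 11 · 16 = 34320.
Merge one congruence at a time:
  Start: x ≡ 2 (mod 5).
  Combine with x ≡ 0 (mod 13); new modulus lcm = 65.
    Write x = 2 + 5·t and substitute into x ≡ 0 (mod 13): 5·t ≡ 0 − 2 = -2 (mod 13).
    Reduce coefficients mod 13: 5·t ≡ 11 (mod 13).
    The inverse of 5 mod 13 is 8 (since 5·8 = 40 = 3·13 + 1), so t ≡ 8·11 = 88 ≡ 10 (mod 13).
    Then x = 2 + 5·10 = 52, valid modulo lcm(5, 13) = 65: x ≡ 52 (mod 65).
  Combine with x ≡ 2 (mod 3); new modulus lcm = 195.
    Write x = 52 + 65·t and substitute into x ≡ 2 (mod 3): 65·t ≡ 2 − 52 = -50 (mod 3).
    Reduce coefficients mod 3: 2·t ≡ 1 (mod 3).
    The inverse of 2 mod 3 is 2 (since 2·2 = 4 = 1·3 + 1), so t ≡ 2·1 = 2 ≡ 2 (mod 3).
    Then x = 52 + 65·2 = 182, valid modulo lcm(65, 3) = 195: x ≡ 182 (mod 195).
  Combine with x ≡ 0 (mod 11); new modulus lcm = 2145.
    Write x = 182 + 195·t and substitute into x ≡ 0 (mod 11): 195·t ≡ 0 − 182 = -182 (mod 11).
    Reduce coefficients mod 11: 8·t ≡ 5 (mod 11).
    The inverse of 8 mod 11 is 7 (since 8·7 = 56 = 5·11 + 1), so t ≡ 7·5 = 35 ≡ 2 (mod 11).
    Then x = 182 + 195·2 = 572, valid modulo lcm(195, 11) = 2145: x ≡ 572 (mod 2145).
  Combine with x ≡ 11 (mod 16); new modulus lcm = 34320.
    Write x = 572 + 2145·t and substitute into x ≡ 11 (mod 16): 2145·t ≡ 11 − 572 = -561 (mod 16).
    Reduce coefficients mod 16: 1·t ≡ 15 (mod 16).
    So t ≡ 15 (mod 16).
    Then x = 572 + 2145·15 = 32747, valid modulo lcm(2145, 16) = 34320: x ≡ 32747 (mod 34320).
Verify against each original: 32747 mod 5 = 2, 32747 mod 13 = 0, 32747 mod 3 = 2, 32747 mod 11 = 0, 32747 mod 16 = 11.

x ≡ 32747 (mod 34320).


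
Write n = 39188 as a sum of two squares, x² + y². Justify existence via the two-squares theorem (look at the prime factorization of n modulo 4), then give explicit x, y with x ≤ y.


Step 1: Factor n = 39188 = 2^2 · 97 · 101.
Step 2: Check the mod-4 condition on each prime factor: 2 = 2 (special); 97 ≡ 1 (mod 4), exponent 1; 101 ≡ 1 (mod 4), exponent 1.
All primes ≡ 3 (mod 4) appear to even exponent (or don't appear), so by the two-squares theorem n IS expressible as a sum of two squares.
Step 3: Build a representation. Group n = k² · m with k = 2 and m = 97 · 101 = 9797 (a product of primes ≡ 1 (mod 4)); a representation of m scales to one of n via (k·x)² + (k·y)² = k²(x² + y²). Each prime p ≡ 1 (mod 4) is itself a sum of two squares; find a² by testing p − a² for a perfect square:
  97: 97 − 1² = 96, 97 − 2² = 93, 97 − 3² = 88, 97 − 4² = 81 = 9² ⇒ 97 = 4² + 9².
  101: 101 − 1² = 100 = 10² ⇒ 101 = 1² + 10².
  Combine using the Brahmagupta–Fibonacci identity (a² + b²)(c² + d²) = (ac − bd)² + (ad + bc)² = (ac + bd)² + (ad − bc)²:
  97 · 101 = 9797: from (4² + 9²)(1² + 10²), take (4·1 − 9·10, 4·10 + 9·1) = (4 − 90, 40 + 9) = (-86, 49); dropping signs (only squares matter) gives (86, 49); check 86² + 49² = 7396 + 2401 = 9797 ✓.
  Scale by k = 2: (2·86, 2·49) = (172, 98).
Step 4: Order so x ≤ y and verify: 98² + 172² = 9604 + 29584 = 39188 = n. ✓

n = 39188 = 98² + 172² (one valid representation with x ≤ y).


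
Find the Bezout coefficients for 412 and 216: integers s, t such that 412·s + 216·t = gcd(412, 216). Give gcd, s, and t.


Euclidean algorithm on (412, 216) — divide until remainder is 0:
  412 = 1 · 216 + 196
  216 = 1 · 196 + 20
  196 = 9 · 20 + 16
  20 = 1 · 16 + 4
  16 = 4 · 4 + 0
gcd(412, 216) = 4.
Track Bezout coefficients alongside the remainders: start with r₀ = 412 = a·1 + b·0 (s = 1, t = 0) and r₁ = 216 = a·0 + b·1 (s = 0, t = 1); each new remainder r_{k+1} = r_{k-1} − q_k·r_k inherits s_{k+1} = s_{k-1} − q_k·s_k, t_{k+1} = t_{k-1} − q_k·t_k, so r_k = a·s_k + b·t_k at every step:
  q = 1: r = 196, s = 1 − 1·0 = 1, t = 0 − 1·1 = -1  (check: 412·1 + 216·(-1) = 196)
  q = 1: r = 20, s = 0 − 1·1 = -1, t = 1 − 1·(-1) = 2  (check: 412·(-1) + 216·2 = 20)
  q = 9: r = 16, s = 1 − 9·(-1) = 10, t = -1 − 9·2 = -19  (check: 412·10 + 216·(-19) = 16)
  q = 1: r = 4, s = -1 − 1·10 = -11, t = 2 − 1·(-19) = 21  (check: 412·(-11) + 216·21 = 4)
The row with r = 4 (the gcd) gives the Bezout coefficients s = -11, t = 21.
Result: 412 · (-11) + 216 · (21) = 4.

gcd(412, 216) = 4; s = -11, t = 21 (check: 412·(-11) + 216·21 = 4).


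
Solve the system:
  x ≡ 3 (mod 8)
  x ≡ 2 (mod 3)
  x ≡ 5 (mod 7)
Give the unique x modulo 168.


Moduli 8, 3, 7 are pairwise coprime; by CRT there is a unique solution modulo M = 8 · 3 · 7 = 168.
Solve pairwise, accumulating the modulus:
  Start with x ≡ 3 (mod 8).
  Combine with x ≡ 2 (mod 3): since gcd(8, 3) = 1, we get a unique residue mod 24.
    Write x = 3 + 8·t and substitute into x ≡ 2 (mod 3): 8·t ≡ 2 − 3 = -1 (mod 3).
    Reduce coefficients mod 3: 2·t ≡ 2 (mod 3).
    The inverse of 2 mod 3 is 2 (since 2·2 = 4 = 1·3 + 1), so t ≡ 2·2 = 4 ≡ 1 (mod 3).
    Then x = 3 + 8·1 = 11, valid modulo lcm(8, 3) = 24: x ≡ 11 (mod 24).
  Combine with x ≡ 5 (mod 7): since gcd(24, 7) = 1, we get a unique residue mod 168.
    Write x = 11 + 24·t and substitute into x ≡ 5 (mod 7): 24·t ≡ 5 − 11 = -6 (mod 7).
    Reduce coefficients mod 7: 3·t ≡ 1 (mod 7).
    The inverse of 3 mod 7 is 5 (since 3·5 = 15 = 2·7 + 1), so t ≡ 5·1 = 5 ≡ 5 (mod 7).
    Then x = 11 + 24·5 = 131, valid modulo lcm(24, 7) = 168: x ≡ 131 (mod 168).
Verify: 131 mod 8 = 3 ✓, 131 mod 3 = 2 ✓, 131 mod 7 = 5 ✓.

x ≡ 131 (mod 168).


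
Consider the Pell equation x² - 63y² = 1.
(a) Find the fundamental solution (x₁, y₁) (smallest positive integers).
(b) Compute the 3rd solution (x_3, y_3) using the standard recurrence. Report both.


Step 1: Find the fundamental solution (x₁, y₁) of x² - 63y² = 1.
  Expand √63 as a continued fraction. a₀ = ⌊√63⌋ = 7; iterate m_{k+1} = d_k·a_k − m_k, d_{k+1} = (63 − m_{k+1}²)/d_k, a_{k+1} = ⌊(a₀ + m_{k+1})/d_{k+1}⌋ (starting m₀ = 0, d₀ = 1), with convergents p_k = a_k·p_{k-1} + p_{k-2}, q_k = a_k·q_{k-1} + q_{k-2} (p₋₁ = 1, q₋₁ = 0):
  k = 0: a₀ = 7; p₀/q₀ = 7/1; p₀² − 63·q₀² = 49 − 63 = -14.
  k = 1: m = 7, d = 14, a = ⌊(7 + 7)/14⌋ = 1; p/q = (1·7 + 1)/(1·1 + 0) = 8/1; p² − 63·q² = 64 − 63 = 1.
  The first convergent with p² − 63·q² = 1 gives the fundamental solution (x₁, y₁) = (8, 1).
Step 2: Apply the recurrence (x_{n+1}, y_{n+1}) = (x₁x_n + 63y₁y_n, x₁y_n + y₁x_n) repeatedly.
  From (x_1, y_1) = (8, 1): x_2 = 8·8 + 63·1·1 = 127; y_2 = 8·1 + 1·8 = 16.
  From (x_2, y_2) = (127, 16): x_3 = 8·127 + 63·1·16 = 2024; y_3 = 8·16 + 1·127 = 255.
Step 3: Verify x_3² - 63·y_3² = 4096576 - 4096575 = 1 (should be 1). ✓

(x_1, y_1) = (8, 1); (x_3, y_3) = (2024, 255).


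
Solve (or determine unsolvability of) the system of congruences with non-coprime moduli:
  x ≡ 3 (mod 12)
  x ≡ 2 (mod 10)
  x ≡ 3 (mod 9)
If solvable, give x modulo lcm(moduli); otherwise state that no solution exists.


Moduli 12, 10, 9 are not pairwise coprime, so CRT works modulo lcm(m_i) when all pairwise compatibility conditions hold.
Pairwise compatibility: gcd(m_i, m_j) must divide a_i - a_j for every pair.
Merge one congruence at a time:
  Start: x ≡ 3 (mod 12).
  Combine with x ≡ 2 (mod 10): gcd(12, 10) = 2, and 2 - 3 = -1 is NOT divisible by 2.
    ⇒ system is inconsistent (no integer solution).

No solution (the system is inconsistent).


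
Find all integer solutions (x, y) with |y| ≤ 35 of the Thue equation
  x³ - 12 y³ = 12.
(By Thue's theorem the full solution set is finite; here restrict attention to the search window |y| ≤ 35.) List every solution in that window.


The equation is x³ - 12y³ = 12. For fixed y, x³ = 12·y³ + 12, so a solution requires the RHS to be a perfect cube.
Strategy: iterate y from -35 to 35, compute RHS = 12·y³ + 12, and check whether it is a (positive or negative) perfect cube.
Check small values of y:
  y = 0: RHS = 12 is not a perfect cube.
  y = 1: RHS = 24 is not a perfect cube.
  y = -1: RHS = 0 = (0)³ ⇒ x = 0 works.
  y = 2: RHS = 108 is not a perfect cube.
  y = -2: RHS = -84 is not a perfect cube.
  y = 3: RHS = 336 is not a perfect cube.
  y = -3: RHS = -312 is not a perfect cube.
Continuing the search up to |y| = 35 finds no further solutions beyond those listed.
Collected solutions: (0, -1).

Solutions (with |y| ≤ 35): (0, -1).


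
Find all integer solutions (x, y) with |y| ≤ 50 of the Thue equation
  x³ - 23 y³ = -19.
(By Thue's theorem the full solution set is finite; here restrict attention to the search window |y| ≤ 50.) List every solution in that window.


The equation is x³ - 23y³ = -19. For fixed y, x³ = 23·y³ − 19, so a solution requires the RHS to be a perfect cube.
Strategy: iterate y from -50 to 50, compute RHS = 23·y³ − 19, and check whether it is a (positive or negative) perfect cube.
Check small values of y:
  y = 0: RHS = -19 is not a perfect cube.
  y = 1: RHS = 4 is not a perfect cube.
  y = -1: RHS = -42 is not a perfect cube.
  y = 2: RHS = 165 is not a perfect cube.
  y = -2: RHS = -203 is not a perfect cube.
  y = 3: RHS = 602 is not a perfect cube.
  y = -3: RHS = -640 is not a perfect cube.
Continuing the search up to |y| = 50 finds no solutions either.
No (x, y) in the scanned range satisfies the equation.

No integer solutions with |y| ≤ 50.


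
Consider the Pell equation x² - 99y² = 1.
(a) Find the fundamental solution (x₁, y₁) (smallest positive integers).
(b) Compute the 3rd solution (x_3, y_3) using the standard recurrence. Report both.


Step 1: Find the fundamental solution (x₁, y₁) of x² - 99y² = 1.
  Expand √99 as a continued fraction. a₀ = ⌊√99⌋ = 9; iterate m_{k+1} = d_k·a_k − m_k, d_{k+1} = (99 − m_{k+1}²)/d_k, a_{k+1} = ⌊(a₀ + m_{k+1})/d_{k+1}⌋ (starting m₀ = 0, d₀ = 1), with convergents p_k = a_k·p_{k-1} + p_{k-2}, q_k = a_k·q_{k-1} + q_{k-2} (p₋₁ = 1, q₋₁ = 0):
  k = 0: a₀ = 9; p₀/q₀ = 9/1; p₀² − 99·q₀² = 81 − 99 = -18.
  k = 1: m = 9, d = 18, a = ⌊(9 + 9)/18⌋ = 1; p/q = (1·9 + 1)/(1·1 + 0) = 10/1; p² − 99·q² = 100 − 99 = 1.
  The first convergent with p² − 99·q² = 1 gives the fundamental solution (x₁, y₁) = (10, 1).
Step 2: Apply the recurrence (x_{n+1}, y_{n+1}) = (x₁x_n + 99y₁y_n, x₁y_n + y₁x_n) repeatedly.
  From (x_1, y_1) = (10, 1): x_2 = 10·10 + 99·1·1 = 199; y_2 = 10·1 + 1·10 = 20.
  From (x_2, y_2) = (199, 20): x_3 = 10·199 + 99·1·20 = 3970; y_3 = 10·20 + 1·199 = 399.
Step 3: Verify x_3² - 99·y_3² = 15760900 - 15760899 = 1 (should be 1). ✓

(x_1, y_1) = (10, 1); (x_3, y_3) = (3970, 399).


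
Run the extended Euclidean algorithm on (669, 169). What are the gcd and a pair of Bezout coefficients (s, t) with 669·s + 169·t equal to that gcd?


Euclidean algorithm on (669, 169) — divide until remainder is 0:
  669 = 3 · 169 + 162
  169 = 1 · 162 + 7
  162 = 23 · 7 + 1
  7 = 7 · 1 + 0
gcd(669, 169) = 1.
Track Bezout coefficients alongside the remainders: start with r₀ = 669 = a·1 + b·0 (s = 1, t = 0) and r₁ = 169 = a·0 + b·1 (s = 0, t = 1); each new remainder r_{k+1} = r_{k-1} − q_k·r_k inherits s_{k+1} = s_{k-1} − q_k·s_k, t_{k+1} = t_{k-1} − q_k·t_k, so r_k = a·s_k + b·t_k at every step:
  q = 3: r = 162, s = 1 − 3·0 = 1, t = 0 − 3·1 = -3  (check: 669·1 + 169·(-3) = 162)
  q = 1: r = 7, s = 0 − 1·1 = -1, t = 1 − 1·(-3) = 4  (check: 669·(-1) + 169·4 = 7)
  q = 23: r = 1, s = 1 − 23·(-1) = 24, t = -3 − 23·4 = -95  (check: 669·24 + 169·(-95) = 1)
The row with r = 1 (the gcd) gives the Bezout coefficients s = 24, t = -95.
Result: 669 · (24) + 169 · (-95) = 1.

gcd(669, 169) = 1; s = 24, t = -95 (check: 669·24 + 169·(-95) = 1).


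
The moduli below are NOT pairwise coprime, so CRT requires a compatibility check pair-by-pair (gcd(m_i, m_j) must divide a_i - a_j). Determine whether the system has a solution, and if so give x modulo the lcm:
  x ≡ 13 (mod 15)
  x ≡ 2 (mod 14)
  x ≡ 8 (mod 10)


Moduli 15, 14, 10 are not pairwise coprime, so CRT works modulo lcm(m_i) when all pairwise compatibility conditions hold.
Pairwise compatibility: gcd(m_i, m_j) must divide a_i - a_j for every pair.
Merge one congruence at a time:
  Start: x ≡ 13 (mod 15).
  Combine with x ≡ 2 (mod 14): gcd(15, 14) = 1; 2 - 13 = -11, which IS divisible by 1, so compatible.
    Write x = 13 + 15·t and substitute into x ≡ 2 (mod 14): 15·t ≡ 2 − 13 = -11 (mod 14).
    Reduce coefficients mod 14: 1·t ≡ 3 (mod 14).
    So t ≡ 3 (mod 14).
    Then x = 13 + 15·3 = 58, valid modulo lcm(15, 14) = 210: x ≡ 58 (mod 210).
  Combine with x ≡ 8 (mod 10): gcd(210, 10) = 10; 8 - 58 = -50, which IS divisible by 10, so compatible.
    Write x = 58 + 210·t and substitute into x ≡ 8 (mod 10): 210·t ≡ 8 − 58 = -50 (mod 10).
    Divide the congruence (and modulus) by g = 10: 21·t ≡ -5 (mod 1).
    Modulo 1 every t works; take t = 0.
    Then x = 58 + 210·0 = 58, valid modulo lcm(210, 10) = 210: x ≡ 58 (mod 210).
Verify: 58 mod 15 = 13, 58 mod 14 = 2, 58 mod 10 = 8.

x ≡ 58 (mod 210).


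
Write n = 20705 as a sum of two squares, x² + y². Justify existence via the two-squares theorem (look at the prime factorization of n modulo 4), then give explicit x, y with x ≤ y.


Step 1: Factor n = 20705 = 5 · 41 · 101.
Step 2: Check the mod-4 condition on each prime factor: 5 ≡ 1 (mod 4), exponent 1; 41 ≡ 1 (mod 4), exponent 1; 101 ≡ 1 (mod 4), exponent 1.
All primes ≡ 3 (mod 4) appear to even exponent (or don't appear), so by the two-squares theorem n IS expressible as a sum of two squares.
Step 3: Build a representation. Here n = 5 · 41 · 101 is a product of primes ≡ 1 (mod 4). Each prime p ≡ 1 (mod 4) is itself a sum of two squares; find a² by testing p − a² for a perfect square:
  5: 5 − 1² = 4 = 2² ⇒ 5 = 1² + 2².
  41: 41 − 1² = 40, 41 − 2² = 37, 41 − 3² = 32, 41 − 4² = 25 = 5² ⇒ 41 = 4² + 5².
  101: 101 − 1² = 100 = 10² ⇒ 101 = 1² + 10².
  Combine using the Brahmagupta–Fibonacci identity (a² + b²)(c² + d²) = (ac − bd)² + (ad + bc)² = (ac + bd)² + (ad − bc)²:
  5 · 41 = 205: from (1² + 2²)(4² + 5²), take (1·4 − 2·5, 1·5 + 2·4) = (4 − 10, 5 + 8) = (-6, 13); dropping signs (only squares matter) gives (6, 13); check 6² + 13² = 36 + 169 = 205 ✓.
  205 · 101 = 20705: from (6² + 13²)(1² + 10²), take (6·1 − 13·10, 6·10 + 13·1) = (6 − 130, 60 + 13) = (-124, 73); dropping signs (only squares matter) gives (124, 73); check 124² + 73² = 15376 + 5329 = 20705 ✓.
Step 4: Order so x ≤ y and verify: 73² + 124² = 5329 + 15376 = 20705 = n. ✓

n = 20705 = 73² + 124² (one valid representation with x ≤ y).


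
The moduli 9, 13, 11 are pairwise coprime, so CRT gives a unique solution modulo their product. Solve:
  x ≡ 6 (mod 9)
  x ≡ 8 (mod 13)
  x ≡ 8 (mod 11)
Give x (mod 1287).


Moduli 9, 13, 11 are pairwise coprime; by CRT there is a unique solution modulo M = 9 · 13 · 11 = 1287.
Solve pairwise, accumulating the modulus:
  Start with x ≡ 6 (mod 9).
  Combine with x ≡ 8 (mod 13): since gcd(9, 13) = 1, we get a unique residue mod 117.
    Write x = 6 + 9·t and substitute into x ≡ 8 (mod 13): 9·t ≡ 8 − 6 = 2 (mod 13).
    The inverse of 9 mod 13 is 3 (since 9·3 = 27 = 2·13 + 1), so t ≡ 3·2 = 6 ≡ 6 (mod 13).
    Then x = 6 + 9·6 = 60, valid modulo lcm(9, 13) = 117: x ≡ 60 (mod 117).
  Combine with x ≡ 8 (mod 11): since gcd(117, 11) = 1, we get a unique residue mod 1287.
    Write x = 60 + 117·t and substitute into x ≡ 8 (mod 11): 117·t ≡ 8 − 60 = -52 (mod 11).
    Reduce coefficients mod 11: 7·t ≡ 3 (mod 11).
    The inverse of 7 mod 11 is 8 (since 7·8 = 56 = 5·11 + 1), so t ≡ 8·3 = 24 ≡ 2 (mod 11).
    Then x = 60 + 117·2 = 294, valid modulo lcm(117, 11) = 1287: x ≡ 294 (mod 1287).
Verify: 294 mod 9 = 6 ✓, 294 mod 13 = 8 ✓, 294 mod 11 = 8 ✓.

x ≡ 294 (mod 1287).


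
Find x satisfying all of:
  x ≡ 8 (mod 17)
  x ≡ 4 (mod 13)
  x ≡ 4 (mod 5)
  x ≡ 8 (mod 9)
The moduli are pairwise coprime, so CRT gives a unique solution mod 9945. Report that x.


Product of moduli M = 17 · 13 · 5 · 9 = 9945.
Merge one congruence at a time:
  Start: x ≡ 8 (mod 17).
  Combine with x ≡ 4 (mod 13); new modulus lcm = 221.
    Write x = 8 + 17·t and substitute into x ≡ 4 (mod 13): 17·t ≡ 4 − 8 = -4 (mod 13).
    Reduce coefficients mod 13: 4·t ≡ 9 (mod 13).
    The inverse of 4 mod 13 is 10 (since 4·10 = 40 = 3·13 + 1), so t ≡ 10·9 = 90 ≡ 12 (mod 13).
    Then x = 8 + 17·12 = 212, valid modulo lcm(17, 13) = 221: x ≡ 212 (mod 221).
  Combine with x ≡ 4 (mod 5); new modulus lcm = 1105.
    Write x = 212 + 221·t and substitute into x ≡ 4 (mod 5): 221·t ≡ 4 − 212 = -208 (mod 5).
    Reduce coefficients mod 5: 1·t ≡ 2 (mod 5).
    So t ≡ 2 (mod 5).
    Then x = 212 + 221·2 = 654, valid modulo lcm(221, 5) = 1105: x ≡ 654 (mod 1105).
  Combine with x ≡ 8 (mod 9); new modulus lcm = 9945.
    Write x = 654 + 1105·t and substitute into x ≡ 8 (mod 9): 1105·t ≡ 8 − 654 = -646 (mod 9).
    Reduce coefficients mod 9: 7·t ≡ 2 (mod 9).
    The inverse of 7 mod 9 is 4 (since 7·4 = 28 = 3·9 + 1), so t ≡ 4·2 = 8 ≡ 8 (mod 9).
    Then x = 654 + 1105·8 = 9494, valid modulo lcm(1105, 9) = 9945: x ≡ 9494 (mod 9945).
Verify against each original: 9494 mod 17 = 8, 9494 mod 13 = 4, 9494 mod 5 = 4, 9494 mod 9 = 8.

x ≡ 9494 (mod 9945).


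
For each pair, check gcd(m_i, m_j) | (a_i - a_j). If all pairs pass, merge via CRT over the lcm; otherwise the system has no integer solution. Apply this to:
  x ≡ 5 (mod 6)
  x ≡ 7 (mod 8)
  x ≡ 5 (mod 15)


Moduli 6, 8, 15 are not pairwise coprime, so CRT works modulo lcm(m_i) when all pairwise compatibility conditions hold.
Pairwise compatibility: gcd(m_i, m_j) must divide a_i - a_j for every pair.
Merge one congruence at a time:
  Start: x ≡ 5 (mod 6).
  Combine with x ≡ 7 (mod 8): gcd(6, 8) = 2; 7 - 5 = 2, which IS divisible by 2, so compatible.
    Write x = 5 + 6·t and substitute into x ≡ 7 (mod 8): 6·t ≡ 7 − 5 = 2 (mod 8).
    Divide the congruence (and modulus) by g = 2: 3·t ≡ 1 (mod 4).
    The inverse of 3 mod 4 is 3 (since 3·3 = 9 = 2·4 + 1), so t ≡ 3·1 = 3 ≡ 3 (mod 4).
    Then x = 5 + 6·3 = 23, valid modulo lcm(6, 8) = 24: x ≡ 23 (mod 24).
  Combine with x ≡ 5 (mod 15): gcd(24, 15) = 3; 5 - 23 = -18, which IS divisible by 3, so compatible.
    Write x = 23 + 24·t and substitute into x ≡ 5 (mod 15): 24·t ≡ 5 − 23 = -18 (mod 15).
    Divide the congruence (and modulus) by g = 3: 8·t ≡ -6 (mod 5).
    Reduce coefficients mod 5: 3·t ≡ 4 (mod 5).
    The inverse of 3 mod 5 is 2 (since 3·2 = 6 = 1·5 + 1), so t ≡ 2·4 = 8 ≡ 3 (mod 5).
    Then x = 23 + 24·3 = 95, valid modulo lcm(24, 15) = 120: x ≡ 95 (mod 120).
Verify: 95 mod 6 = 5, 95 mod 8 = 7, 95 mod 15 = 5.

x ≡ 95 (mod 120).


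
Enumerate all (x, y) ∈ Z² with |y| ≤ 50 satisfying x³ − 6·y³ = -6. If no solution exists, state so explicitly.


The equation is x³ - 6y³ = -6. For fixed y, x³ = 6·y³ − 6, so a solution requires the RHS to be a perfect cube.
Strategy: iterate y from -50 to 50, compute RHS = 6·y³ − 6, and check whether it is a (positive or negative) perfect cube.
Check small values of y:
  y = 0: RHS = -6 is not a perfect cube.
  y = 1: RHS = 0 = (0)³ ⇒ x = 0 works.
  y = -1: RHS = -12 is not a perfect cube.
  y = 2: RHS = 42 is not a perfect cube.
  y = -2: RHS = -54 is not a perfect cube.
  y = 3: RHS = 156 is not a perfect cube.
  y = -3: RHS = -168 is not a perfect cube.
Continuing the search up to |y| = 50 finds no further solutions beyond those listed.
Collected solutions: (0, 1).

Solutions (with |y| ≤ 50): (0, 1).


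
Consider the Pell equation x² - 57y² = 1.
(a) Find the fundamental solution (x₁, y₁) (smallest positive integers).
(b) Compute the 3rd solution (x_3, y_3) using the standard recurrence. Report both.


Step 1: Find the fundamental solution (x₁, y₁) of x² - 57y² = 1.
  Expand √57 as a continued fraction. a₀ = ⌊√57⌋ = 7; iterate m_{k+1} = d_k·a_k − m_k, d_{k+1} = (57 − m_{k+1}²)/d_k, a_{k+1} = ⌊(a₀ + m_{k+1})/d_{k+1}⌋ (starting m₀ = 0, d₀ = 1), with convergents p_k = a_k·p_{k-1} + p_{k-2}, q_k = a_k·q_{k-1} + q_{k-2} (p₋₁ = 1, q₋₁ = 0):
  k = 0: a₀ = 7; p₀/q₀ = 7/1; p₀² − 57·q₀² = 49 − 57 = -8.
  k = 1: m = 7, d = 8, a = ⌊(7 + 7)/8⌋ = 1; p/q = (1·7 + 1)/(1·1 + 0) = 8/1; p² − 57·q² = 64 − 57 = 7.
  k = 2: m = 1, d = 7, a = ⌊(7 + 1)/7⌋ = 1; p/q = (1·8 + 7)/(1·1 + 1) = 15/2; p² − 57·q² = 225 − 228 = -3.
  k = 3: m = 6, d = 3, a = ⌊(7 + 6)/3⌋ = 4; p/q = (4·15 + 8)/(4·2 + 1) = 68/9; p² − 57·q² = 4624 − 4617 = 7.
  k = 4: m = 6, d = 7, a = ⌊(7 + 6)/7⌋ = 1; p/q = (1·68 + 15)/(1·9 + 2) = 83/11; p² − 57·q² = 6889 − 6897 = -8.
  k = 5: m = 1, d = 8, a = ⌊(7 + 1)/8⌋ = 1; p/q = (1·83 + 68)/(1·11 + 9) = 151/20; p² − 57·q² = 22801 − 22800 = 1.
  The first convergent with p² − 57·q² = 1 gives the fundamental solution (x₁, y₁) = (151, 20).
Step 2: Apply the recurrence (x_{n+1}, y_{n+1}) = (x₁x_n + 57y₁y_n, x₁y_n + y₁x_n) repeatedly.
  From (x_1, y_1) = (151, 20): x_2 = 151·151 + 57·20·20 = 45601; y_2 = 151·20 + 20·151 = 6040.
  From (x_2, y_2) = (45601, 6040): x_3 = 151·45601 + 57·20·6040 = 13771351; y_3 = 151·6040 + 20·45601 = 1824060.
Step 3: Verify x_3² - 57·y_3² = 189650108365201 - 189650108365200 = 1 (should be 1). ✓

(x_1, y_1) = (151, 20); (x_3, y_3) = (13771351, 1824060).
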